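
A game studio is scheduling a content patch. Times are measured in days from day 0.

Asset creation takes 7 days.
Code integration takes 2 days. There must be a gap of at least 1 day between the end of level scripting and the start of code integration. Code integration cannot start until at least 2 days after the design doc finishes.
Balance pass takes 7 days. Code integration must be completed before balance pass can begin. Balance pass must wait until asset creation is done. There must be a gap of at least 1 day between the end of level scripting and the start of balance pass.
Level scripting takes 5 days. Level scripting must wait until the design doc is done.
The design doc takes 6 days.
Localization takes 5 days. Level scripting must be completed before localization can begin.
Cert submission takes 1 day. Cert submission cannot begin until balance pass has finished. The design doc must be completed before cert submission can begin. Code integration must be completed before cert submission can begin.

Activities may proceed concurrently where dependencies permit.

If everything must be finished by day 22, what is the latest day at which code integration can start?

12

Nothing follows cert submission; the deadline of day 22 is its only limit. It must start by 22 − 1 = day 21.
Balance pass has to be done before cert submission (must start by day 21). That means finishing by day 21, i.e. starting by 21 − 7 = day 14.
For code integration: balance pass (must start by day 14); cert submission (must start by day 21). The most restrictive is day 14; with a 2-day duration, code integration must start by day 12.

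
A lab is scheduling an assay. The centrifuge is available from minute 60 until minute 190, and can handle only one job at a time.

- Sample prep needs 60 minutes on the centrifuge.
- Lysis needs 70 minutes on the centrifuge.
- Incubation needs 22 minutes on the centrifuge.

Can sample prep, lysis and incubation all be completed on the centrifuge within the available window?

No

The centrifuge window is 190 − 60 = 130 minutes.
Running back to back, the jobs need 60 + 70 + 22 = 152 minutes on the centrifuge.
Since 152 > 130, they cannot all fit.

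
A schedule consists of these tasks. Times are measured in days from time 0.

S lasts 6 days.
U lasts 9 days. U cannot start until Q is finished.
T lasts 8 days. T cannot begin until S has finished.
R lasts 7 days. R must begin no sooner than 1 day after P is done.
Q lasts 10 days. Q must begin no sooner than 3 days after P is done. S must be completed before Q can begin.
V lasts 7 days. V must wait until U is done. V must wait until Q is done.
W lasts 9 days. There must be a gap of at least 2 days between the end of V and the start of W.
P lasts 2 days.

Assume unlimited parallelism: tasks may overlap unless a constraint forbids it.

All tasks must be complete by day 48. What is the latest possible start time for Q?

W has no dependents, so it just needs to finish by day 48. Starting by 48 − 9 = day 39 achieves that.
Since W (must start by day 39, minus 2-day gap → day 37) depends on it, V must finish by day 37. Backing off its 7-day duration gives a latest start of day 30.
Since V (must start by day 30) depends on it, U must finish by day 30. Backing off its 9-day duration gives a latest start of day 21.
Q feeds U (must start by day 21); V (must start by day 30). Taking the minimum, Q must finish by day 21 and start by 21 − 10 = day 11.

11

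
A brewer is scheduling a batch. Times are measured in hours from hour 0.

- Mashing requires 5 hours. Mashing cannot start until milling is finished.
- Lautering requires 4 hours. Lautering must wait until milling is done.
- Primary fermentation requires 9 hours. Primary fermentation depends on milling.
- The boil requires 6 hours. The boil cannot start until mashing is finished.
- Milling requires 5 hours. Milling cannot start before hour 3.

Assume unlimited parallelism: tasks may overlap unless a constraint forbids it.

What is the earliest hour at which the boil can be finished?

19

Milling cannot begin until its own release at hour 3. It runs from hour 3 to 3 + 5 = hour 8.
Mashing cannot begin until milling (finishes hour 8). It runs from hour 8 to 8 + 5 = hour 13.
The boil cannot begin until mashing (finishes hour 13). It runs from hour 13 to 13 + 6 = hour 19.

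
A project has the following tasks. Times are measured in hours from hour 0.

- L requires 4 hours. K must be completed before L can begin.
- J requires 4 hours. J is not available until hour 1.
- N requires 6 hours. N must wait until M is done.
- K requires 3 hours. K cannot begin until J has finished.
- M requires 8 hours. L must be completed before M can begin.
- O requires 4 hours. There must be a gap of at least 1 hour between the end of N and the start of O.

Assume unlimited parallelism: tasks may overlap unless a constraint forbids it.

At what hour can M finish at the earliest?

J cannot begin until its own release at hour 1. It runs from hour 1 to 1 + 4 = hour 5.
K cannot begin until J (finishes hour 5). It runs from hour 5 to 5 + 3 = hour 8.
After K (finishes hour 8), L can start at hour 8 and finishes at hour 12.
M waits on L (finishes hour 12), so it starts at hour 12 and finishes at 12 + 8 = hour 20.

20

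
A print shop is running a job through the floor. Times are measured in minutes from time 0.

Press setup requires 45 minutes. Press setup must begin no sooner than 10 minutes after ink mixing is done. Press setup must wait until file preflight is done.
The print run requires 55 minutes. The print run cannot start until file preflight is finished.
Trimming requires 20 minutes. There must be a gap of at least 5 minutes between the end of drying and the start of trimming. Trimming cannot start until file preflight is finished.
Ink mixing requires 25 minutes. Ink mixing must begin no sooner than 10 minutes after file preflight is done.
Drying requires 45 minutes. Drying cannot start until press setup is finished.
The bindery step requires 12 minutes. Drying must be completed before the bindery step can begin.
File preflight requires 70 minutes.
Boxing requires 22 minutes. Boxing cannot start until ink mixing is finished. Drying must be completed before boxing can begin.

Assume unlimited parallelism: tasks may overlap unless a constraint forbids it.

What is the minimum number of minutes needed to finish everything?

230

File preflight has no prerequisites, so it starts at minute 0 and finishes at minute 70.
The print run waits on file preflight (finishes minute 70), so it starts at minute 70 and finishes at 70 + 55 = minute 125.
After file preflight (finishes minute 70, plus 10-minute gap → minute 80), ink mixing can start at minute 80 and finishes at minute 105.
For press setup: ink mixing (finishes minute 105, plus 10-minute gap → minute 115); file preflight (finishes minute 70). Taking the maximum gives a start of minute 115, and it finishes at 115 + 45 = minute 160.
After press setup (finishes minute 160), drying can start at minute 160 and finishes at minute 205.
Boxing has to wait for ink mixing (finishes minute 105); drying (finishes minute 205). The latest of these is minute 205, so boxing runs minute 205 to 205 + 22 = minute 227.
The bindery step waits on drying (finishes minute 205), so it starts at minute 205 and finishes at 205 + 12 = minute 217.
Trimming needs all of drying (finishes minute 205, plus 5-minute gap → minute 210); file preflight (finishes minute 70). That puts its earliest start at minute 210; it finishes at 210 + 20 = minute 230.
All tasks are finished once the last one completes. Finish times: File preflight at 70, Ink mixing at 105, Press setup at 160, The print run at 125, Drying at 205, Trimming at 230, The bindery step at 217, Boxing at 227. The latest is minute 230.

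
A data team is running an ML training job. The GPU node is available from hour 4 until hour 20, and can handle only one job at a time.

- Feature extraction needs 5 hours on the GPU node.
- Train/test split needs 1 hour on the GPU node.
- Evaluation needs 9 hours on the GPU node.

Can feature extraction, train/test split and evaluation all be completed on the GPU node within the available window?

The GPU node window is 20 − 4 = 16 hours.
Running back to back, the jobs need 5 + 1 + 9 = 15 hours on the GPU node.
Since 15 ≤ 16, they fit within the window.

Yes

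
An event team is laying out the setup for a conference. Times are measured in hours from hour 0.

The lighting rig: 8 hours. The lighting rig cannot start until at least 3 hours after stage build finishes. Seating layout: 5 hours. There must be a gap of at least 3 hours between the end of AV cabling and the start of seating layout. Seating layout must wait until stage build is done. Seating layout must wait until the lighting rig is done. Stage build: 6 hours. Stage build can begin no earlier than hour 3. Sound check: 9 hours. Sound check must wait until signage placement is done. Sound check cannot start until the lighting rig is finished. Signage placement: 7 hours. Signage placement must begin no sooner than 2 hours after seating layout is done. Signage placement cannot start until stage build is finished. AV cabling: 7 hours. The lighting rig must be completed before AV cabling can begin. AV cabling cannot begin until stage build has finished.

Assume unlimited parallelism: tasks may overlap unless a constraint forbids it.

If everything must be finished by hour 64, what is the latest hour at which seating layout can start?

To finish by hour 64, sound check (duration 9) must start no later than hour 55.
Signage placement feeds into sound check (must start by hour 55); so signage placement must finish by hour 55 and therefore start by hour 48.
Since signage placement (must start by hour 48, minus 2-hour gap → hour 46) depends on it, seating layout must finish by hour 46. Backing off its 5-hour duration gives a latest start of hour 41.

41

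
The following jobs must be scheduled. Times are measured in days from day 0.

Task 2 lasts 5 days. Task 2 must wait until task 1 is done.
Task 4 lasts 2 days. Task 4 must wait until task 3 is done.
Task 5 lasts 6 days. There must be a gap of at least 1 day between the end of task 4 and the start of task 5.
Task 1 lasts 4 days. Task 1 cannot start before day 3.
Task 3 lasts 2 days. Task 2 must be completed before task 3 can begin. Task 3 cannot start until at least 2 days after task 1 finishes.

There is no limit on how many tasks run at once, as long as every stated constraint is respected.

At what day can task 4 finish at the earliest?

16

After its own release at day 3, task 1 can start at day 3 and finishes at day 7.
After task 1 (finishes day 7), task 2 can start at day 7 and finishes at day 12.
Task 3 needs all of task 2 (finishes day 12); task 1 (finishes day 7, plus 2-day gap → day 9). That puts its earliest start at day 12; it finishes at 12 + 2 = day 14.
Task 4 waits on task 3 (finishes day 14), so it starts at day 14 and finishes at 14 + 2 = day 16.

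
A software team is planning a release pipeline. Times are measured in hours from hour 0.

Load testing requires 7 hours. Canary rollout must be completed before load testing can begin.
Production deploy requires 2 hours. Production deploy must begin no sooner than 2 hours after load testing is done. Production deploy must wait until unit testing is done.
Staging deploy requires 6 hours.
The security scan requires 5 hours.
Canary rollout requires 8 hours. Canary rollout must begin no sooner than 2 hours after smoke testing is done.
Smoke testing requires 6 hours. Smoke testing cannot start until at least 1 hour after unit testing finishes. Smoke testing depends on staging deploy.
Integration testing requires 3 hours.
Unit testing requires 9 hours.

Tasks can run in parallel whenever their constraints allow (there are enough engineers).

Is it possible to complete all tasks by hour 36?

Nothing blocks staging deploy, so it runs from hour 0 to hour 6.
Nothing blocks the security scan, so it runs from hour 0 to hour 5.
Integration testing has no prerequisites, so it starts at hour 0 and finishes at hour 3.
Unit testing can start immediately at hour 0; it finishes at hour 9.
For smoke testing: unit testing (finishes hour 9, plus 1-hour gap → hour 10); staging deploy (finishes hour 6). Taking the maximum gives a start of hour 10, and it finishes at 10 + 6 = hour 16.
Canary rollout waits on smoke testing (finishes hour 16, plus 2-hour gap → hour 18), so it starts at hour 18 and finishes at 18 + 8 = hour 26.
After canary rollout (finishes hour 26), load testing can start at hour 26 and finishes at hour 33.
Production deploy has to wait for load testing (finishes hour 33, plus 2-hour gap → hour 35); unit testing (finishes hour 9). The latest of these is hour 35, so production deploy runs hour 35 to 35 + 2 = hour 37.
The earliest everything can be done is hour 37, which is after the deadline of 36, so it is not possible.

No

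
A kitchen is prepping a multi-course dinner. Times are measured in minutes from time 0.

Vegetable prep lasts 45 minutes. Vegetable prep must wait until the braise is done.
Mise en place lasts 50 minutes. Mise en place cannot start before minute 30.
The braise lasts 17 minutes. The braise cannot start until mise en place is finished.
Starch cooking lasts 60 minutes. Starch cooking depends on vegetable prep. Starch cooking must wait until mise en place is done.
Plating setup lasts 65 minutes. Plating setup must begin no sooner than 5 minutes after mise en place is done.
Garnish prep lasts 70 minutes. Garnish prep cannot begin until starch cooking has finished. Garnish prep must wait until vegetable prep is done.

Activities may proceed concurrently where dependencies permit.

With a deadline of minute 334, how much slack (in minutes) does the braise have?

62

After its own release at minute 30, mise en place can start at minute 30 and finishes at minute 80.
The braise cannot begin until mise en place (finishes minute 80). It runs from minute 80 to 80 + 17 = minute 97.

Working backward from the deadline:
To finish by minute 334, garnish prep (duration 70) must start no later than minute 264.
Since garnish prep (must start by minute 264) depends on it, starch cooking must finish by minute 264. Backing off its 60-minute duration gives a latest start of minute 204.
Vegetable prep has several dependents: starch cooking (must start by minute 204); garnish prep (must start by minute 264). The earliest of those limits is minute 204, so vegetable prep must start by 204 − 45 = minute 159.
The braise must finish before vegetable prep (must start by minute 159). With a 17-minute duration, the braise must start by 159 − 17 = minute 142.
So the braise can start as early as minute 80 and as late as minute 142, giving 142 − 80 = 62 minutes of slack.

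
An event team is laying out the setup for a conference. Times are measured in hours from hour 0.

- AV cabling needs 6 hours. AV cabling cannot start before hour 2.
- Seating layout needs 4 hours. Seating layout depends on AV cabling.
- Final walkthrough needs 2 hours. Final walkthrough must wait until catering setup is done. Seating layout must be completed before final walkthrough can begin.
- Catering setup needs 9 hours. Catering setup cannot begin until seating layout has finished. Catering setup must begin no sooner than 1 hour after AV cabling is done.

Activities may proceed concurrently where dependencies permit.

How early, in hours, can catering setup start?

After its own release at hour 2, AV cabling can start at hour 2 and finishes at hour 8.
After AV cabling (finishes hour 8), seating layout can start at hour 8 and finishes at hour 12.
Catering setup waits on seating layout (finishes hour 12); AV cabling (finishes hour 8, plus 1-hour gap → hour 9). The latest of these is hour 12, which is the earliest catering setup can start.

12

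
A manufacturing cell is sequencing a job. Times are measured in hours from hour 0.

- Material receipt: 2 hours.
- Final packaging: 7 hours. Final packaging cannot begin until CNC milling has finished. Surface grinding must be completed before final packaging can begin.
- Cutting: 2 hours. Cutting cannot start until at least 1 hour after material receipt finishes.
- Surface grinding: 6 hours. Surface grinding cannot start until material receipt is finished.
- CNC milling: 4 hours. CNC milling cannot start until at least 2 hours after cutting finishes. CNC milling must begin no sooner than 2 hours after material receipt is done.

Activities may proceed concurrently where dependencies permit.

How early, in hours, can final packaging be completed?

Material receipt can start immediately at hour 0; it finishes at hour 2.
Surface grinding cannot begin until material receipt (finishes hour 2). It runs from hour 2 to 2 + 6 = hour 8.
After material receipt (finishes hour 2, plus 1-hour gap → hour 3), cutting can start at hour 3 and finishes at hour 5.
CNC milling needs all of cutting (finishes hour 5, plus 2-hour gap → hour 7); material receipt (finishes hour 2, plus 2-hour gap → hour 4). That puts its earliest start at hour 7; it finishes at 7 + 4 = hour 11.
Final packaging needs all of CNC milling (finishes hour 11); surface grinding (finishes hour 8). That puts its earliest start at hour 11; it finishes at 11 + 7 = hour 18.

18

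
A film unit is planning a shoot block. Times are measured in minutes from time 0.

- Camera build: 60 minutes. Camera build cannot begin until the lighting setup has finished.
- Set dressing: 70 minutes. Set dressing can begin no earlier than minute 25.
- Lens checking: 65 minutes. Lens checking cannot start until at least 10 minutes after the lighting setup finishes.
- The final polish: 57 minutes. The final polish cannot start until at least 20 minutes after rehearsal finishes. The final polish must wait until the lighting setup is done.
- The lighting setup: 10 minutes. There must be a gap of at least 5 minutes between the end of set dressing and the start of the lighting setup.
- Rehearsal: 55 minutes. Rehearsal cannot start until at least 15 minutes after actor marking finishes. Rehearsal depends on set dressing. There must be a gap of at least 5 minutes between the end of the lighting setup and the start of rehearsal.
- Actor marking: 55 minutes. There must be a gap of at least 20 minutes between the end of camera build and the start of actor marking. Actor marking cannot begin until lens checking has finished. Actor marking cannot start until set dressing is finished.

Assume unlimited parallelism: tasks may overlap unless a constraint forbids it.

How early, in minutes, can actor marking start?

190

Set dressing waits on its own release at minute 25, so it starts at minute 25 and finishes at 25 + 70 = minute 95.
The lighting setup cannot begin until set dressing (finishes minute 95, plus 5-minute gap → minute 100). It runs from minute 100 to 100 + 10 = minute 110.
Lens checking waits on the lighting setup (finishes minute 110, plus 10-minute gap → minute 120), so it starts at minute 120 and finishes at 120 + 65 = minute 185.
Camera build cannot begin until the lighting setup (finishes minute 110). It runs from minute 110 to 110 + 60 = minute 170.
Actor marking waits on camera build (finishes minute 170, plus 20-minute gap → minute 190); lens checking (finishes minute 185); set dressing (finishes minute 95). The latest of these is minute 190, which is the earliest actor marking can start.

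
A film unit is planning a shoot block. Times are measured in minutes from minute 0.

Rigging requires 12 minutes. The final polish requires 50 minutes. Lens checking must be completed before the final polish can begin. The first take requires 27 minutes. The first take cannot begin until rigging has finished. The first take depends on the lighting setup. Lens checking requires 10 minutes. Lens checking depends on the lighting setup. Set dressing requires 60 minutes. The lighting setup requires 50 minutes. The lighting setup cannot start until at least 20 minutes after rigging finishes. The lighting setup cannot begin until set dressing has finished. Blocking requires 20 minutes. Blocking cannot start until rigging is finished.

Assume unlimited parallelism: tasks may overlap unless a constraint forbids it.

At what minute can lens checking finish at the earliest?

Set dressing can start immediately at minute 0; it finishes at minute 60.
Rigging can start immediately at minute 0; it finishes at minute 12.
For the lighting setup: rigging (finishes minute 12, plus 20-minute gap → minute 32); set dressing (finishes minute 60). Taking the maximum gives a start of minute 60, and it finishes at 60 + 50 = minute 110.
After the lighting setup (finishes minute 110), lens checking can start at minute 110 and finishes at minute 120.

120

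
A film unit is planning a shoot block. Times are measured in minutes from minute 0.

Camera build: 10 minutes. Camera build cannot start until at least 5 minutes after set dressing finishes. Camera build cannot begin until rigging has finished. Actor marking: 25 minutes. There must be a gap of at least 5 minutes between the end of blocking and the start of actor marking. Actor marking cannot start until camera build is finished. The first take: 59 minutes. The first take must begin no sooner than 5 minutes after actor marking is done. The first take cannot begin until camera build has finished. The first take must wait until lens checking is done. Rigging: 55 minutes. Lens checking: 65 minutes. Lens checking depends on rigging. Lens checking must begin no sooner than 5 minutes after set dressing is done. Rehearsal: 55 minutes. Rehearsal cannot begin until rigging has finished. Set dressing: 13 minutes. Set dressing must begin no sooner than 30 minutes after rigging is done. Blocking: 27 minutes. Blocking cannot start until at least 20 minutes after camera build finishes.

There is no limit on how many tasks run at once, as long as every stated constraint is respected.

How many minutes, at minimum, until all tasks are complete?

254

Rigging can start immediately at minute 0; it finishes at minute 55.
Rehearsal cannot begin until rigging (finishes minute 55). It runs from minute 55 to 55 + 55 = minute 110.
Set dressing waits on rigging (finishes minute 55, plus 30-minute gap → minute 85), so it starts at minute 85 and finishes at 85 + 13 = minute 98.
Lens checking cannot start until rigging (finishes minute 55); set dressing (finishes minute 98, plus 5-minute gap → minute 103). The controlling bound is minute 103, so lens checking finishes at 103 + 65 = minute 168.
Camera build cannot start until set dressing (finishes minute 98, plus 5-minute gap → minute 103); rigging (finishes minute 55). The controlling bound is minute 103, so camera build finishes at 103 + 10 = minute 113.
Blocking waits on camera build (finishes minute 113, plus 20-minute gap → minute 133), so it starts at minute 133 and finishes at 133 + 27 = minute 160.
Actor marking needs all of blocking (finishes minute 160, plus 5-minute gap → minute 165); camera build (finishes minute 113). That puts its earliest start at minute 165; it finishes at 165 + 25 = minute 190.
For the first take: actor marking (finishes minute 190, plus 5-minute gap → minute 195); camera build (finishes minute 113); lens checking (finishes minute 168). Taking the maximum gives a start of minute 195, and it finishes at 195 + 59 = minute 254.
All tasks are finished once the last one completes. Finish times: Rigging at 55, Set dressing at 98, Camera build at 113, Lens checking at 168, Blocking at 160, Actor marking at 190, Rehearsal at 110, The first take at 254. The latest is minute 254.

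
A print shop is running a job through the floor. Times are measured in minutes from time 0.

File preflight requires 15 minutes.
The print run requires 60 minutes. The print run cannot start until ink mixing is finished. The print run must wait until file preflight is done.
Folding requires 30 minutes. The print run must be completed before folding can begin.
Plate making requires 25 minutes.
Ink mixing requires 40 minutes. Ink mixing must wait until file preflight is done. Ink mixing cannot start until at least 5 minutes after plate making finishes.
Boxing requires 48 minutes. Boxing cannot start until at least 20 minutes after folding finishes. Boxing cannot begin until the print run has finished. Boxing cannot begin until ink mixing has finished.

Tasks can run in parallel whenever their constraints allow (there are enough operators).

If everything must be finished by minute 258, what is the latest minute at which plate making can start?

Nothing follows boxing; the deadline of minute 258 is its only limit. It must start by 258 − 48 = minute 210.
Folding must finish before boxing (must start by minute 210, minus 20-minute gap → minute 190). With a 30-minute duration, folding must start by 190 − 30 = minute 160.
The print run feeds folding (must start by minute 160); boxing (must start by minute 210). Taking the minimum, the print run must finish by minute 160 and start by 160 − 60 = minute 100.
Ink mixing has several dependents: the print run (must start by minute 100); boxing (must start by minute 210). The earliest of those limits is minute 100, so ink mixing must start by 100 − 40 = minute 60.
Plate making feeds into ink mixing (must start by minute 60, minus 5-minute gap → minute 55); so plate making must finish by minute 55 and therefore start by minute 30.

30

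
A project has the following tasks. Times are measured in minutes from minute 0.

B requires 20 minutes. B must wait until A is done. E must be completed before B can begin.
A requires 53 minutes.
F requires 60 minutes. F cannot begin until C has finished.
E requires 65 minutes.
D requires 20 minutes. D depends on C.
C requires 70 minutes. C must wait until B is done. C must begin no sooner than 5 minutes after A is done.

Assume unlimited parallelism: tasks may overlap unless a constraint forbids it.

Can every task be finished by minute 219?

E can start immediately at minute 0; it finishes at minute 65.
Nothing blocks A, so it runs from minute 0 to minute 53.
B needs all of A (finishes minute 53); E (finishes minute 65). That puts its earliest start at minute 65; it finishes at 65 + 20 = minute 85.
For C: B (finishes minute 85); A (finishes minute 53, plus 5-minute gap → minute 58). Taking the maximum gives a start of minute 85, and it finishes at 85 + 70 = minute 155.
F cannot begin until C (finishes minute 155). It runs from minute 155 to 155 + 60 = minute 215.
D waits on C (finishes minute 155), so it starts at minute 155 and finishes at 155 + 20 = minute 175.
Every task is finished by minute 215, which is no later than the deadline of 219, so the schedule is feasible.

Yes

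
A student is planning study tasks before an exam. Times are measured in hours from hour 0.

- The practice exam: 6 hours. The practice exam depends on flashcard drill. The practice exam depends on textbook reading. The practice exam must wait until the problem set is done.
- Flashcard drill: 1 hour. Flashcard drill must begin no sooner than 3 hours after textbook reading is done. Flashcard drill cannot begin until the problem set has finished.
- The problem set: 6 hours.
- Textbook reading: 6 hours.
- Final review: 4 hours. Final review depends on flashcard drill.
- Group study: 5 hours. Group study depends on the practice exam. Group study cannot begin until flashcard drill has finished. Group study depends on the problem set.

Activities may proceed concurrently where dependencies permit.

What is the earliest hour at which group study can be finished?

Nothing blocks the problem set, so it runs from hour 0 to hour 6.
Nothing blocks textbook reading, so it runs from hour 0 to hour 6.
For flashcard drill: textbook reading (finishes hour 6, plus 3-hour gap → hour 9); the problem set (finishes hour 6). Taking the maximum gives a start of hour 9, and it finishes at 9 + 1 = hour 10.
For the practice exam: flashcard drill (finishes hour 10); textbook reading (finishes hour 6); the problem set (finishes hour 6). Taking the maximum gives a start of hour 10, and it finishes at 10 + 6 = hour 16.
Group study cannot start until the practice exam (finishes hour 16); flashcard drill (finishes hour 10); the problem set (finishes hour 6). The controlling bound is hour 16, so group study finishes at 16 + 5 = hour 21.

21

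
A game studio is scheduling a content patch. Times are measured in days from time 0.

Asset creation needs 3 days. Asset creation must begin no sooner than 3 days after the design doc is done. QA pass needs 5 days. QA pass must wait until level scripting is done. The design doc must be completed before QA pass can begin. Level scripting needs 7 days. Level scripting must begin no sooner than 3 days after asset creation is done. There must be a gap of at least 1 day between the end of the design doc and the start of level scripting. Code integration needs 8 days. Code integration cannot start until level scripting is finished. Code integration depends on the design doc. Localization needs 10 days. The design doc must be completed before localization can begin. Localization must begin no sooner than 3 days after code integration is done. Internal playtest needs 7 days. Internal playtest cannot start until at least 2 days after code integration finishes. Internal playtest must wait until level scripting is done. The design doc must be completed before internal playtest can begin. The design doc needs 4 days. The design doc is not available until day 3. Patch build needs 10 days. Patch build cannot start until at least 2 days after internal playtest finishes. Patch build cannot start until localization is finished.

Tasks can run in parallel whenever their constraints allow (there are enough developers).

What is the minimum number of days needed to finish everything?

The design doc cannot begin until its own release at day 3. It runs from day 3 to 3 + 4 = day 7.
Asset creation cannot begin until the design doc (finishes day 7, plus 3-day gap → day 10). It runs from day 10 to 10 + 3 = day 13.
Level scripting needs all of asset creation (finishes day 13, plus 3-day gap → day 16); the design doc (finishes day 7, plus 1-day gap → day 8). That puts its earliest start at day 16; it finishes at 16 + 7 = day 23.
QA pass cannot start until level scripting (finishes day 23); the design doc (finishes day 7). The controlling bound is day 23, so QA pass finishes at 23 + 5 = day 28.
Code integration has to wait for level scripting (finishes day 23); the design doc (finishes day 7). The latest of these is day 23, so code integration runs day 23 to 23 + 8 = day 31.
Localization has to wait for the design doc (finishes day 7); code integration (finishes day 31, plus 3-day gap → day 34). The latest of these is day 34, so localization runs day 34 to 34 + 10 = day 44.
Internal playtest cannot start until code integration (finishes day 31, plus 2-day gap → day 33); level scripting (finishes day 23); the design doc (finishes day 7). The controlling bound is day 33, so internal playtest finishes at 33 + 7 = day 40.
For patch build: internal playtest (finishes day 40, plus 2-day gap → day 42); localization (finishes day 44). Taking the maximum gives a start of day 44, and it finishes at 44 + 10 = day 54.
All tasks are finished once the last one completes. Finish times: The design doc at 7, Asset creation at 13, Level scripting at 23, Code integration at 31, Internal playtest at 40, Localization at 44, QA pass at 28, Patch build at 54. The latest is day 54.

54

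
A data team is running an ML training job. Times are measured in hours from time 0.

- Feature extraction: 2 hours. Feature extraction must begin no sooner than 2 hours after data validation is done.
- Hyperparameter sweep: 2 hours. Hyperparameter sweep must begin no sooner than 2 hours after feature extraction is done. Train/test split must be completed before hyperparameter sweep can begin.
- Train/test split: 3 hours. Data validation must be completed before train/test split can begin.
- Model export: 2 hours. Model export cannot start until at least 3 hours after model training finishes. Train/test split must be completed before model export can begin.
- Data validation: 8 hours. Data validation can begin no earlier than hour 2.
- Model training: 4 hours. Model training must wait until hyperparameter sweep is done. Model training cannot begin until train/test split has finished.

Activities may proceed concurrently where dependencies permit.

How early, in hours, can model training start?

18

Data validation cannot begin until its own release at hour 2. It runs from hour 2 to 2 + 8 = hour 10.
After data validation (finishes hour 10), train/test split can start at hour 10 and finishes at hour 13.
After data validation (finishes hour 10, plus 2-hour gap → hour 12), feature extraction can start at hour 12 and finishes at hour 14.
For hyperparameter sweep: feature extraction (finishes hour 14, plus 2-hour gap → hour 16); train/test split (finishes hour 13). Taking the maximum gives a start of hour 16, and it finishes at 16 + 2 = hour 18.
Model training waits on hyperparameter sweep (finishes hour 18); train/test split (finishes hour 13). The latest of these is hour 18, which is the earliest model training can start.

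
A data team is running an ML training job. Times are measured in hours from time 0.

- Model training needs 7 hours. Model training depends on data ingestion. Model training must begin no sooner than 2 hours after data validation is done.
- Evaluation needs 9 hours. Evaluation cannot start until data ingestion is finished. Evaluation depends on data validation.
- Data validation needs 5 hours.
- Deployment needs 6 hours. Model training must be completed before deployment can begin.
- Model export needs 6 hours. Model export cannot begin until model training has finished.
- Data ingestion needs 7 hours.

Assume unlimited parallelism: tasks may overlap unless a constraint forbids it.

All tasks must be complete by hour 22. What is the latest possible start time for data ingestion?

2

Model export must finish by hour 22; it takes 6 hours, so it must start by 22 − 6 = hour 16.
Nothing follows deployment; the deadline of hour 22 is its only limit. It must start by 22 − 6 = hour 16.
Model training has several dependents: model export (must start by hour 16); deployment (must start by hour 16). The earliest of those limits is hour 16, so model training must start by 16 − 7 = hour 9.
Evaluation must finish by hour 22; it takes 9 hours, so it must start by 22 − 9 = hour 13.
For data ingestion: model training (must start by hour 9); evaluation (must start by hour 13). The most restrictive is hour 9; with a 7-hour duration, data ingestion must start by hour 2.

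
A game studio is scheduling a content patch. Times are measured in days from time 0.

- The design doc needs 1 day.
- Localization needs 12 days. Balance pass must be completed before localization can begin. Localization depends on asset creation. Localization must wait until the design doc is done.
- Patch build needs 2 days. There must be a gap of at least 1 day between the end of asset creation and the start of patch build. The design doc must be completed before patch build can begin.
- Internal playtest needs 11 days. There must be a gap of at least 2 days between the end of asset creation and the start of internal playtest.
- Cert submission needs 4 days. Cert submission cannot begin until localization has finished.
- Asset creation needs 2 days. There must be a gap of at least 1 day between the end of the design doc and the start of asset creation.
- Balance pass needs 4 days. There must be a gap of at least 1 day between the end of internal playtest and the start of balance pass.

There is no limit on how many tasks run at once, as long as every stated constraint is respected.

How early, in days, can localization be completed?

The design doc can start immediately at day 0; it finishes at day 1.
Asset creation cannot begin until the design doc (finishes day 1, plus 1-day gap → day 2). It runs from day 2 to 2 + 2 = day 4.
After asset creation (finishes day 4, plus 2-day gap → day 6), internal playtest can start at day 6 and finishes at day 17.
Balance pass waits on internal playtest (finishes day 17, plus 1-day gap → day 18), so it starts at day 18 and finishes at 18 + 4 = day 22.
Localization cannot start until balance pass (finishes day 22); asset creation (finishes day 4); the design doc (finishes day 1). The controlling bound is day 22, so localization finishes at 22 + 12 = day 34.

34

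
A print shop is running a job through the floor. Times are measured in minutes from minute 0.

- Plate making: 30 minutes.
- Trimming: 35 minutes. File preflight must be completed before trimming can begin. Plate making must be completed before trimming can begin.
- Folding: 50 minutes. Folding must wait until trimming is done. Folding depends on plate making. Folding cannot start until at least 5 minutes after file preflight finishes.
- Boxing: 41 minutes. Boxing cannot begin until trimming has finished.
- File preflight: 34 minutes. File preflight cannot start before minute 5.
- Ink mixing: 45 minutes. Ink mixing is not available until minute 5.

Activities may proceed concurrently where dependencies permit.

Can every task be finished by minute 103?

No

Ink mixing cannot begin until its own release at minute 5. It runs from minute 5 to 5 + 45 = minute 50.
Nothing blocks plate making, so it runs from minute 0 to minute 30.
File preflight cannot begin until its own release at minute 5. It runs from minute 5 to 5 + 34 = minute 39.
For trimming: file preflight (finishes minute 39); plate making (finishes minute 30). Taking the maximum gives a start of minute 39, and it finishes at 39 + 35 = minute 74.
Boxing cannot begin until trimming (finishes minute 74). It runs from minute 74 to 74 + 41 = minute 115.
For folding: trimming (finishes minute 74); plate making (finishes minute 30); file preflight (finishes minute 39, plus 5-minute gap → minute 44). Taking the maximum gives a start of minute 74, and it finishes at 74 + 50 = minute 124.
The earliest everything can be done is minute 124, which is after the deadline of 103, so it is not possible.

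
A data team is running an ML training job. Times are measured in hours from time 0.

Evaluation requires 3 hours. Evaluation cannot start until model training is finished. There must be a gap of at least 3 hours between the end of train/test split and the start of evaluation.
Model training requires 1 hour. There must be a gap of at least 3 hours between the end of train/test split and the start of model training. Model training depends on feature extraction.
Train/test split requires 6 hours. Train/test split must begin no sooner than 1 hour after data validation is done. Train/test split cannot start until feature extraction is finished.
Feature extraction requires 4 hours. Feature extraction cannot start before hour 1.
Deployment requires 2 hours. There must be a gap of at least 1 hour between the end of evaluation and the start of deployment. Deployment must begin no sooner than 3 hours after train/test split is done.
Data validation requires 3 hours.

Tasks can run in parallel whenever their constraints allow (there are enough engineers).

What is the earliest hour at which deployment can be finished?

21

Feature extraction cannot begin until its own release at hour 1. It runs from hour 1 to 1 + 4 = hour 5.
Data validation has no prerequisites, so it starts at hour 0 and finishes at hour 3.
Train/test split cannot start until data validation (finishes hour 3, plus 1-hour gap → hour 4); feature extraction (finishes hour 5). The controlling bound is hour 5, so train/test split finishes at 5 + 6 = hour 11.
Model training needs all of train/test split (finishes hour 11, plus 3-hour gap → hour 14); feature extraction (finishes hour 5). That puts its earliest start at hour 14; it finishes at 14 + 1 = hour 15.
For evaluation: model training (finishes hour 15); train/test split (finishes hour 11, plus 3-hour gap → hour 14). Taking the maximum gives a start of hour 15, and it finishes at 15 + 3 = hour 18.
Deployment cannot start until evaluation (finishes hour 18, plus 1-hour gap → hour 19); train/test split (finishes hour 11, plus 3-hour gap → hour 14). The controlling bound is hour 19, so deployment finishes at 19 + 2 = hour 21.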